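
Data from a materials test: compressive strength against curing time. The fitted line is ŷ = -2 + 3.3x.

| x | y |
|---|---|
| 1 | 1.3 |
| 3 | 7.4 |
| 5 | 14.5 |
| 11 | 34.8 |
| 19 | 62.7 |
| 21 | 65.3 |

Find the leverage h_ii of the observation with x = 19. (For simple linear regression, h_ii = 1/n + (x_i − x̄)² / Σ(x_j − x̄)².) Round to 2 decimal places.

x̄ = (1 + 3 + 5 + 11 + 19 + 21)/6 = 10
Σ(x − x̄)² = 81 + 49 + 25 + 1 + 81 + 121 = 358
h = 1/6 + (9)²/358 = 0.166667 + 0.226257 = 0.39

h = 0.39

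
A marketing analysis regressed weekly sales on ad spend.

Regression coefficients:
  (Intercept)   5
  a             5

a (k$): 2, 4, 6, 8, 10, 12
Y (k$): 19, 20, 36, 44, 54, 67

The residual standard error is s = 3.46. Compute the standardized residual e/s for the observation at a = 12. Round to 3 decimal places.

0.578

Ŷ = 5 + 5·12 = 65
e = 67 − 65 = 2
e/s = 2 / 3.46 = 0.578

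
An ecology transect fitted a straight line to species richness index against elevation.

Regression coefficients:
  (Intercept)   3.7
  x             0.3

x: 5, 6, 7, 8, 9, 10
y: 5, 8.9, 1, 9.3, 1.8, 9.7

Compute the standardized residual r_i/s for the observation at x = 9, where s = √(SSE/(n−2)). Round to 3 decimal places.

x=5: ŷ = 3.7 + 0.3·5 = 5.2; r = 5 − 5.2 = -0.2
x=6: ŷ = 3.7 + 0.3·6 = 5.5; r = 8.9 − 5.5 = 3.4
x=7: ŷ = 3.7 + 0.3·7 = 5.8; r = 1 − 5.8 = -4.8
x=8: ŷ = 3.7 + 0.3·8 = 6.1; r = 9.3 − 6.1 = 3.2
x=9: ŷ = 3.7 + 0.3·9 = 6.4; r = 1.8 − 6.4 = -4.6
x=10: ŷ = 3.7 + 0.3·10 = 6.7; r = 9.7 − 6.7 = 3
SSE = 0.04 + 11.56 + 23.04 + 10.24 + 21.16 + 9 = 75.04
s = √(75.04/4) = 4.33128
r/s = -4.6 / 4.33128 = -1.062

-1.062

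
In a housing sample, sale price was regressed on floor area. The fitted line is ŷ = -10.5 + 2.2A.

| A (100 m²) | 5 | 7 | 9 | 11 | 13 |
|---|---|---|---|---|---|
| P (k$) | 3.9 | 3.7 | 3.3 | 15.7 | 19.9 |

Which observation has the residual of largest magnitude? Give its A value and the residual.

A = 9, r = -6

A=5: ŷ = -10.5 + 2.2·5 = 0.5; r = 3.9 − 0.5 = 3.4
A=7: ŷ = -10.5 + 2.2·7 = 4.9; r = 3.7 − 4.9 = -1.2
A=9: ŷ = -10.5 + 2.2·9 = 9.3; r = 3.3 − 9.3 = -6
A=11: ŷ = -10.5 + 2.2·11 = 13.7; r = 15.7 − 13.7 = 2
A=13: ŷ = -10.5 + 2.2·13 = 18.1; r = 19.9 − 18.1 = 1.8
Largest |r| is 6 at A = 9, residual -6.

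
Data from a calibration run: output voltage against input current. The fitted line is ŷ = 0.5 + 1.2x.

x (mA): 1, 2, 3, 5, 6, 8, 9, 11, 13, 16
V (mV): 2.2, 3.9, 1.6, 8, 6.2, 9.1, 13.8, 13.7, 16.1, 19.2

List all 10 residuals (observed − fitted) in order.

x=1: ŷ = 0.5 + 1.2·1 = 1.7; r = 2.2 − 1.7 = 0.5
x=2: ŷ = 0.5 + 1.2·2 = 2.9; r = 3.9 − 2.9 = 1
x=3: ŷ = 0.5 + 1.2·3 = 4.1; r = 1.6 − 4.1 = -2.5
x=5: ŷ = 0.5 + 1.2·5 = 6.5; r = 8 − 6.5 = 1.5
x=6: ŷ = 0.5 + 1.2·6 = 7.7; r = 6.2 − 7.7 = -1.5
x=8: ŷ = 0.5 + 1.2·8 = 10.1; r = 9.1 − 10.1 = -1
x=9: ŷ = 0.5 + 1.2·9 = 11.3; r = 13.8 − 11.3 = 2.5
x=11: ŷ = 0.5 + 1.2·11 = 13.7; r = 13.7 − 13.7 = 0
x=13: ŷ = 0.5 + 1.2·13 = 16.1; r = 16.1 − 16.1 = 0
x=16: ŷ = 0.5 + 1.2·16 = 19.7; r = 19.2 − 19.7 = -0.5

0.5, 1, -2.5, 1.5, -1.5, -1, 2.5, 0, 0, -0.5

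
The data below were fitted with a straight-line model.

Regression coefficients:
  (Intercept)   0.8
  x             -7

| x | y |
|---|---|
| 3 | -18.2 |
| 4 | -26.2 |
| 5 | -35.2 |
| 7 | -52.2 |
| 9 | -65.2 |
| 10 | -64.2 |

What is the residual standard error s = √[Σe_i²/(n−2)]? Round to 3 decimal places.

x=3: ŷ = 0.8 − 7·3 = -20.2; e = -18.2 − (-20.2) = 2
x=4: ŷ = 0.8 − 7·4 = -27.2; e = -26.2 − (-27.2) = 1
x=5: ŷ = 0.8 − 7·5 = -34.2; e = -35.2 − (-34.2) = -1
x=7: ŷ = 0.8 − 7·7 = -48.2; e = -52.2 − (-48.2) = -4
x=9: ŷ = 0.8 − 7·9 = -62.2; e = -65.2 − (-62.2) = -3
x=10: ŷ = 0.8 − 7·10 = -69.2; e = -64.2 − (-69.2) = 5
SSE = 4 + 1 + 1 + 16 + 9 + 25 = 56
s = √(56/4) = √14 ≈ 3.742

s = 3.742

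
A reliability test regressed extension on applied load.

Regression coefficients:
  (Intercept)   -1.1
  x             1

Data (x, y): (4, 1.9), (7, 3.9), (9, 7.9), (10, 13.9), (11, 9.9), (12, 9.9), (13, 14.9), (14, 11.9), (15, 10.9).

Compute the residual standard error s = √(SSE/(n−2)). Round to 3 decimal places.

x=4: ŷ = -1.1 + 4 = 2.9; e = 1.9 − 2.9 = -1
x=7: ŷ = -1.1 + 7 = 5.9; e = 3.9 − 5.9 = -2
x=9: ŷ = -1.1 + 9 = 7.9; e = 7.9 − 7.9 = 0
x=10: ŷ = -1.1 + 10 = 8.9; e = 13.9 − 8.9 = 5
x=11: ŷ = -1.1 + 11 = 9.9; e = 9.9 − 9.9 = 0
x=12: ŷ = -1.1 + 12 = 10.9; e = 9.9 − 10.9 = -1
x=13: ŷ = -1.1 + 13 = 11.9; e = 14.9 − 11.9 = 3
x=14: ŷ = -1.1 + 14 = 12.9; e = 11.9 − 12.9 = -1
x=15: ŷ = -1.1 + 15 = 13.9; e = 10.9 − 13.9 = -3
SSE = 1 + 4 + 0 + 25 + 0 + 1 + 9 + 1 + 9 = 50
s = √(50/7) = √7.14286 ≈ 2.673

s = 2.673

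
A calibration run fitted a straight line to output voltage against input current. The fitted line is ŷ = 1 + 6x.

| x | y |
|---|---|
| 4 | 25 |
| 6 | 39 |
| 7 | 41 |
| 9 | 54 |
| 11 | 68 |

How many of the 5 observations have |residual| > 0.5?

x=4: ŷ = 1 + 6·4 = 25; e = 25 − 25 = 0
x=6: ŷ = 1 + 6·6 = 37; e = 39 − 37 = 2
x=7: ŷ = 1 + 6·7 = 43; e = 41 − 43 = -2
x=9: ŷ = 1 + 6·9 = 55; e = 54 − 55 = -1
x=11: ŷ = 1 + 6·11 = 67; e = 68 − 67 = 1
|e| > 0.5: x=6 (|e|=2), x=7 (|e|=2), x=9 (|e|=1), x=11 (|e|=1) → 4

4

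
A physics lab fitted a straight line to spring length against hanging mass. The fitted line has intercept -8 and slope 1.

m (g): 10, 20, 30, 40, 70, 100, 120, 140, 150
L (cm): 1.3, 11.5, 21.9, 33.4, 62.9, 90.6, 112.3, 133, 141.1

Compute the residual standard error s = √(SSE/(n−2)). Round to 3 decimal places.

m=10: L̂ = -8 + 10 = 2; e = 1.3 − 2 = -0.7
m=20: L̂ = -8 + 20 = 12; e = 11.5 − 12 = -0.5
m=30: L̂ = -8 + 30 = 22; e = 21.9 − 22 = -0.1
m=40: L̂ = -8 + 40 = 32; e = 33.4 − 32 = 1.4
m=70: L̂ = -8 + 70 = 62; e = 62.9 − 62 = 0.9
m=100: L̂ = -8 + 100 = 92; e = 90.6 − 92 = -1.4
m=120: L̂ = -8 + 120 = 112; e = 112.3 − 112 = 0.3
m=140: L̂ = -8 + 140 = 132; e = 133 − 132 = 1
m=150: L̂ = -8 + 150 = 142; e = 141.1 − 142 = -0.9
SSE = 0.49 + 0.25 + 0.01 + 1.96 + 0.81 + 1.96 + 0.09 + 1 + 0.81 = 7.38
s = √(7.38/7) = √1.05429 ≈ 1.027

s = 1.027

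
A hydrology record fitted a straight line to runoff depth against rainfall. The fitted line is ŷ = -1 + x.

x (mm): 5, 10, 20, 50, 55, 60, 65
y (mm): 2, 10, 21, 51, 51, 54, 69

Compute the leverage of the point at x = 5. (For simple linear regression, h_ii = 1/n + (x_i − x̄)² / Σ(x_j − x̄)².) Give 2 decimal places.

h = 0.42

x̄ = (5 + 10 + 20 + 50 + 55 + 60 + 65)/7 = 37.8571
Σ(x − x̄)² = 1079.59 + 776.02 + 318.878 + 147.449 + 293.878 + 490.306 + 736.735 = 3842.86
h = 1/7 + (-32.8571)²/3842.86 = 0.142857 + 0.280935 = 0.42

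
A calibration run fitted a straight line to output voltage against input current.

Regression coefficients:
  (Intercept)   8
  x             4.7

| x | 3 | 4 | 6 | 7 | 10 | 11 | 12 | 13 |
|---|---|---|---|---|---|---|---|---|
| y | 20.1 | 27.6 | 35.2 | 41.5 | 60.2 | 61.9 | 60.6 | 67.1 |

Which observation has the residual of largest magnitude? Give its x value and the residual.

x=3: ŷ = 8 + 4.7·3 = 22.1; e = 20.1 − 22.1 = -2
x=4: ŷ = 8 + 4.7·4 = 26.8; e = 27.6 − 26.8 = 0.8
x=6: ŷ = 8 + 4.7·6 = 36.2; e = 35.2 − 36.2 = -1
x=7: ŷ = 8 + 4.7·7 = 40.9; e = 41.5 − 40.9 = 0.6
x=10: ŷ = 8 + 4.7·10 = 55; e = 60.2 − 55 = 5.2
x=11: ŷ = 8 + 4.7·11 = 59.7; e = 61.9 − 59.7 = 2.2
x=12: ŷ = 8 + 4.7·12 = 64.4; e = 60.6 − 64.4 = -3.8
x=13: ŷ = 8 + 4.7·13 = 69.1; e = 67.1 − 69.1 = -2
Largest |e| is 5.2 at x = 10, residual 5.2.

x = 10, e = 5.2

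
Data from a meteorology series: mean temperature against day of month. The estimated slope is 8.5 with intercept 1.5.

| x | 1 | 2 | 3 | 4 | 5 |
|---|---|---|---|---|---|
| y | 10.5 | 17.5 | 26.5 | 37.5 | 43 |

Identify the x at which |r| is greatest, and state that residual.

x = 4, r = 2

x=1: ŷ = 1.5 + 8.5·1 = 10; r = 10.5 − 10 = 0.5
x=2: ŷ = 1.5 + 8.5·2 = 18.5; r = 17.5 − 18.5 = -1
x=3: ŷ = 1.5 + 8.5·3 = 27; r = 26.5 − 27 = -0.5
x=4: ŷ = 1.5 + 8.5·4 = 35.5; r = 37.5 − 35.5 = 2
x=5: ŷ = 1.5 + 8.5·5 = 44; r = 43 − 44 = -1
Largest |r| is 2 at x = 4, residual 2.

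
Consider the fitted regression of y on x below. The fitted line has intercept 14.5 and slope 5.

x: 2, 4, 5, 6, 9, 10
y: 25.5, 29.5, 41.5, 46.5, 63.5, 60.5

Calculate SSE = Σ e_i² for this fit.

SSE = 66

x=2: ŷ = 14.5 + 5·2 = 24.5; e = 25.5 − 24.5 = 1
x=4: ŷ = 14.5 + 5·4 = 34.5; e = 29.5 − 34.5 = -5
x=5: ŷ = 14.5 + 5·5 = 39.5; e = 41.5 − 39.5 = 2
x=6: ŷ = 14.5 + 5·6 = 44.5; e = 46.5 − 44.5 = 2
x=9: ŷ = 14.5 + 5·9 = 59.5; e = 63.5 − 59.5 = 4
x=10: ŷ = 14.5 + 5·10 = 64.5; e = 60.5 − 64.5 = -4
SSE = 1 + 25 + 4 + 4 + 16 + 16 = 66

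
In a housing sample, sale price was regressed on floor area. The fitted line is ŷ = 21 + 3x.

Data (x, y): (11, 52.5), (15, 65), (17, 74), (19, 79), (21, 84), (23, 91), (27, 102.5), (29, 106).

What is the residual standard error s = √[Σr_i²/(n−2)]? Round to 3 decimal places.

x=11: ŷ = 21 + 3·11 = 54; r = 52.5 − 54 = -1.5
x=15: ŷ = 21 + 3·15 = 66; r = 65 − 66 = -1
x=17: ŷ = 21 + 3·17 = 72; r = 74 − 72 = 2
x=19: ŷ = 21 + 3·19 = 78; r = 79 − 78 = 1
x=21: ŷ = 21 + 3·21 = 84; r = 84 − 84 = 0
x=23: ŷ = 21 + 3·23 = 90; r = 91 − 90 = 1
x=27: ŷ = 21 + 3·27 = 102; r = 102.5 − 102 = 0.5
x=29: ŷ = 21 + 3·29 = 108; r = 106 − 108 = -2
SSE = 2.25 + 1 + 4 + 1 + 0 + 1 + 0.25 + 4 = 13.5
s = √(13.5/6) = √2.25 ≈ 1.500

s = 1.500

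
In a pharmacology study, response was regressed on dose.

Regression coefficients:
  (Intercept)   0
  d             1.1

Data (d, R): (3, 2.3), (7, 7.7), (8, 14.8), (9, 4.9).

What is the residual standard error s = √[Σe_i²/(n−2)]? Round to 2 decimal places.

d=3: ŷ = 1.1·3 = 3.3; e = 2.3 − 3.3 = -1
d=7: ŷ = 1.1·7 = 7.7; e = 7.7 − 7.7 = 0
d=8: ŷ = 1.1·8 = 8.8; e = 14.8 − 8.8 = 6
d=9: ŷ = 1.1·9 = 9.9; e = 4.9 − 9.9 = -5
SSE = 1 + 0 + 36 + 25 = 62
s = √(62/2) = √31 ≈ 5.57

s = 5.57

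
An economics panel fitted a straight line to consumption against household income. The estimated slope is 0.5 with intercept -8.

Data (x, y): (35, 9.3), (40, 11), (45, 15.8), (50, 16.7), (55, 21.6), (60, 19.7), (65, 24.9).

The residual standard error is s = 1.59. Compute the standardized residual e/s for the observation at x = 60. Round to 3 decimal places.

-1.447

ŷ = -8 + 0.5·60 = 22
e = 19.7 − 22 = -2.3
e/s = -2.3 / 1.59 = -1.447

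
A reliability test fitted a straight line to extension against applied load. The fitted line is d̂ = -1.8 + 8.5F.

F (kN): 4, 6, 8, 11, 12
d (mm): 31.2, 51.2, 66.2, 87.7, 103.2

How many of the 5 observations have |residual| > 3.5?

1

F=4: d̂ = -1.8 + 8.5·4 = 32.2; r = 31.2 − 32.2 = -1
F=6: d̂ = -1.8 + 8.5·6 = 49.2; r = 51.2 − 49.2 = 2
F=8: d̂ = -1.8 + 8.5·8 = 66.2; r = 66.2 − 66.2 = 0
F=11: d̂ = -1.8 + 8.5·11 = 91.7; r = 87.7 − 91.7 = -4
F=12: d̂ = -1.8 + 8.5·12 = 100.2; r = 103.2 − 100.2 = 3
|r| > 3.5: F=11 (|r|=4) → 1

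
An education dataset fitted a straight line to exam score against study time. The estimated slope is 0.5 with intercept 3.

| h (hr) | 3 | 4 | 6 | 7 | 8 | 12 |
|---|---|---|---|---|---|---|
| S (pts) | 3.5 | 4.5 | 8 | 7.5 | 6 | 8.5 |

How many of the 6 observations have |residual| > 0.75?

4

h=3: ŷ = 3 + 0.5·3 = 4.5; e = 3.5 − 4.5 = -1
h=4: ŷ = 3 + 0.5·4 = 5; e = 4.5 − 5 = -0.5
h=6: ŷ = 3 + 0.5·6 = 6; e = 8 − 6 = 2
h=7: ŷ = 3 + 0.5·7 = 6.5; e = 7.5 − 6.5 = 1
h=8: ŷ = 3 + 0.5·8 = 7; e = 6 − 7 = -1
h=12: ŷ = 3 + 0.5·12 = 9; e = 8.5 − 9 = -0.5
|e| > 0.75: h=3 (|e|=1), h=6 (|e|=2), h=7 (|e|=1), h=8 (|e|=1) → 4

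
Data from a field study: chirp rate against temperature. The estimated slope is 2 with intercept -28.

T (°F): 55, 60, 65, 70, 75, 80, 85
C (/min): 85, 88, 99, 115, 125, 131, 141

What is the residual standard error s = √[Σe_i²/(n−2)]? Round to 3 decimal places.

T=55: Ĉ = -28 + 2·55 = 82; e = 85 − 82 = 3
T=60: Ĉ = -28 + 2·60 = 92; e = 88 − 92 = -4
T=65: Ĉ = -28 + 2·65 = 102; e = 99 − 102 = -3
T=70: Ĉ = -28 + 2·70 = 112; e = 115 − 112 = 3
T=75: Ĉ = -28 + 2·75 = 122; e = 125 − 122 = 3
T=80: Ĉ = -28 + 2·80 = 132; e = 131 − 132 = -1
T=85: Ĉ = -28 + 2·85 = 142; e = 141 − 142 = -1
SSE = 9 + 16 + 9 + 9 + 9 + 1 + 1 = 54
s = √(54/5) = √10.8 ≈ 3.286

s = 3.286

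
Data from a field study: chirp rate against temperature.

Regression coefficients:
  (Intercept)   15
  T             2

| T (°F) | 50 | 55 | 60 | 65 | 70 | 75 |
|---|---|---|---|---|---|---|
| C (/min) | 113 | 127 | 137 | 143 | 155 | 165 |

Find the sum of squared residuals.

T=50: ŷ = 15 + 2·50 = 115; r = 113 − 115 = -2
T=55: ŷ = 15 + 2·55 = 125; r = 127 − 125 = 2
T=60: ŷ = 15 + 2·60 = 135; r = 137 − 135 = 2
T=65: ŷ = 15 + 2·65 = 145; r = 143 − 145 = -2
T=70: ŷ = 15 + 2·70 = 155; r = 155 − 155 = 0
T=75: ŷ = 15 + 2·75 = 165; r = 165 − 165 = 0
SSE = 4 + 4 + 4 + 4 + 0 + 0 = 16

SSE = 16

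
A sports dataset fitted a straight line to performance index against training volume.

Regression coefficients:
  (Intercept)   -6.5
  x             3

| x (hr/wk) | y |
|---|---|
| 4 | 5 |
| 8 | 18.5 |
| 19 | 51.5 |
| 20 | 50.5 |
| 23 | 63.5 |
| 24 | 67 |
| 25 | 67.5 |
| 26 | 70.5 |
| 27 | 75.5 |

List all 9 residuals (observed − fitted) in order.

-0.5, 1, 1, -3, 1, 1.5, -1, -1, 1

x=4: ŷ = -6.5 + 3·4 = 5.5; r = 5 − 5.5 = -0.5
x=8: ŷ = -6.5 + 3·8 = 17.5; r = 18.5 − 17.5 = 1
x=19: ŷ = -6.5 + 3·19 = 50.5; r = 51.5 − 50.5 = 1
x=20: ŷ = -6.5 + 3·20 = 53.5; r = 50.5 − 53.5 = -3
x=23: ŷ = -6.5 + 3·23 = 62.5; r = 63.5 − 62.5 = 1
x=24: ŷ = -6.5 + 3·24 = 65.5; r = 67 − 65.5 = 1.5
x=25: ŷ = -6.5 + 3·25 = 68.5; r = 67.5 − 68.5 = -1
x=26: ŷ = -6.5 + 3·26 = 71.5; r = 70.5 − 71.5 = -1
x=27: ŷ = -6.5 + 3·27 = 74.5; r = 75.5 − 74.5 = 1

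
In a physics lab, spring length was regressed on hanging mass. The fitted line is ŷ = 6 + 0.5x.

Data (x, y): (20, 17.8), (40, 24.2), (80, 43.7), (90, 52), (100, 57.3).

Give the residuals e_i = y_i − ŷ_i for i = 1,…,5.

1.8, -1.8, -2.3, 1, 1.3

x=20: ŷ = 6 + 0.5·20 = 16; e = 17.8 − 16 = 1.8
x=40: ŷ = 6 + 0.5·40 = 26; e = 24.2 − 26 = -1.8
x=80: ŷ = 6 + 0.5·80 = 46; e = 43.7 − 46 = -2.3
x=90: ŷ = 6 + 0.5·90 = 51; e = 52 − 51 = 1
x=100: ŷ = 6 + 0.5·100 = 56; e = 57.3 − 56 = 1.3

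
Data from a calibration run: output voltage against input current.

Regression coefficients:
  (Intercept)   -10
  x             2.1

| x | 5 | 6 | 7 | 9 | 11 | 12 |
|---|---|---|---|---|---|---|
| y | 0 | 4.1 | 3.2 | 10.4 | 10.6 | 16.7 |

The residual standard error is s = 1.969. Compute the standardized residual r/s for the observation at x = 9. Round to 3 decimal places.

ŷ = -10 + 2.1·9 = 8.9
r = 10.4 − 8.9 = 1.5
r/s = 1.5 / 1.969 = 0.762

0.762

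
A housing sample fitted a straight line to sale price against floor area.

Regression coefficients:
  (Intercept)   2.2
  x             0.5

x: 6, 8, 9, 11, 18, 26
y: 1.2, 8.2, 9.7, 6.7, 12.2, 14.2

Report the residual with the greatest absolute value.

r = -4

x=6: ŷ = 2.2 + 0.5·6 = 5.2; r = 1.2 − 5.2 = -4
x=8: ŷ = 2.2 + 0.5·8 = 6.2; r = 8.2 − 6.2 = 2
x=9: ŷ = 2.2 + 0.5·9 = 6.7; r = 9.7 − 6.7 = 3
x=11: ŷ = 2.2 + 0.5·11 = 7.7; r = 6.7 − 7.7 = -1
x=18: ŷ = 2.2 + 0.5·18 = 11.2; r = 12.2 − 11.2 = 1
x=26: ŷ = 2.2 + 0.5·26 = 15.2; r = 14.2 − 15.2 = -1
Largest |r| is 4 at x = 6, residual -4.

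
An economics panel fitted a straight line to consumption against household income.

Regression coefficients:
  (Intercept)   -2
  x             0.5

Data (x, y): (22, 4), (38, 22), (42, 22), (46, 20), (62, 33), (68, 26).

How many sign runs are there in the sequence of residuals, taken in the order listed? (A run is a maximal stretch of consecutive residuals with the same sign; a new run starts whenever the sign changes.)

x=22: ŷ = -2 + 0.5·22 = 9; r = 4 − 9 = -5
x=38: ŷ = -2 + 0.5·38 = 17; r = 22 − 17 = 5
x=42: ŷ = -2 + 0.5·42 = 19; r = 22 − 19 = 3
x=46: ŷ = -2 + 0.5·46 = 21; r = 20 − 21 = -1
x=62: ŷ = -2 + 0.5·62 = 29; r = 33 − 29 = 4
x=68: ŷ = -2 + 0.5·68 = 32; r = 26 − 32 = -6
Signs: − + + − + −
Runs: −×1, +×2, −×1, +×1, −×1 → 5

5 runs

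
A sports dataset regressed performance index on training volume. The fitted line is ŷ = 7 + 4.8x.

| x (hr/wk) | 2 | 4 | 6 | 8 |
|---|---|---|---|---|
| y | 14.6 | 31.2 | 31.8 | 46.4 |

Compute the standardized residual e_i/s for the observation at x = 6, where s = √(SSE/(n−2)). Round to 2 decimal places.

-0.83

x=2: ŷ = 7 + 4.8·2 = 16.6; e = 14.6 − 16.6 = -2
x=4: ŷ = 7 + 4.8·4 = 26.2; e = 31.2 − 26.2 = 5
x=6: ŷ = 7 + 4.8·6 = 35.8; e = 31.8 − 35.8 = -4
x=8: ŷ = 7 + 4.8·8 = 45.4; e = 46.4 − 45.4 = 1
SSE = 4 + 25 + 16 + 1 = 46
s = √(46/2) = 4.79583
e/s = -4 / 4.79583 = -0.83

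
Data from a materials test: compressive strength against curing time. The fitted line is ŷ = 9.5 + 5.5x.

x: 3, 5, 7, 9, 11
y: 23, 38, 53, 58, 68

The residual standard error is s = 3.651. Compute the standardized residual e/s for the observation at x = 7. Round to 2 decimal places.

ŷ = 9.5 + 5.5·7 = 48
e = 53 − 48 = 5
e/s = 5 / 3.651 = 1.37

1.37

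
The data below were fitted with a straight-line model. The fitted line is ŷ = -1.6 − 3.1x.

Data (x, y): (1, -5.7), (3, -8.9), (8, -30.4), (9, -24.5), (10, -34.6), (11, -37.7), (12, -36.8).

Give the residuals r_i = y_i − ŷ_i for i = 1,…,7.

x=1: ŷ = -1.6 − 3.1·1 = -4.7; r = -5.7 − (-4.7) = -1
x=3: ŷ = -1.6 − 3.1·3 = -10.9; r = -8.9 − (-10.9) = 2
x=8: ŷ = -1.6 − 3.1·8 = -26.4; r = -30.4 − (-26.4) = -4
x=9: ŷ = -1.6 − 3.1·9 = -29.5; r = -24.5 − (-29.5) = 5
x=10: ŷ = -1.6 − 3.1·10 = -32.6; r = -34.6 − (-32.6) = -2
x=11: ŷ = -1.6 − 3.1·11 = -35.7; r = -37.7 − (-35.7) = -2
x=12: ŷ = -1.6 − 3.1·12 = -38.8; r = -36.8 − (-38.8) = 2

-1, 2, -4, 5, -2, -2, 2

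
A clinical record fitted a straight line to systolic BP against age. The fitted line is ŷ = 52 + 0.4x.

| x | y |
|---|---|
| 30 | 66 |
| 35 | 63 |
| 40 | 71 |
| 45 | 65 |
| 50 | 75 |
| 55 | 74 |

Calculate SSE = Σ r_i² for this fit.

x=30: ŷ = 52 + 0.4·30 = 64; r = 66 − 64 = 2
x=35: ŷ = 52 + 0.4·35 = 66; r = 63 − 66 = -3
x=40: ŷ = 52 + 0.4·40 = 68; r = 71 − 68 = 3
x=45: ŷ = 52 + 0.4·45 = 70; r = 65 − 70 = -5
x=50: ŷ = 52 + 0.4·50 = 72; r = 75 − 72 = 3
x=55: ŷ = 52 + 0.4·55 = 74; r = 74 − 74 = 0
SSE = 4 + 9 + 9 + 25 + 9 + 0 = 56

SSE = 56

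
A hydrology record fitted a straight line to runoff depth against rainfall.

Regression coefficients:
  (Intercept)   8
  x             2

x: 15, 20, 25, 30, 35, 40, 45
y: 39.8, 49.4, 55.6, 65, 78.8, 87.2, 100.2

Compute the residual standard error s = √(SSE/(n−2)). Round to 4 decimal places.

s = 2.2839

x=15: ŷ = 8 + 2·15 = 38; r = 39.8 − 38 = 1.8
x=20: ŷ = 8 + 2·20 = 48; r = 49.4 − 48 = 1.4
x=25: ŷ = 8 + 2·25 = 58; r = 55.6 − 58 = -2.4
x=30: ŷ = 8 + 2·30 = 68; r = 65 − 68 = -3
x=35: ŷ = 8 + 2·35 = 78; r = 78.8 − 78 = 0.8
x=40: ŷ = 8 + 2·40 = 88; r = 87.2 − 88 = -0.8
x=45: ŷ = 8 + 2·45 = 98; r = 100.2 − 98 = 2.2
SSE = 3.24 + 1.96 + 5.76 + 9 + 0.64 + 0.64 + 4.84 = 26.08
s = √(26.08/5) = √5.216 ≈ 2.2839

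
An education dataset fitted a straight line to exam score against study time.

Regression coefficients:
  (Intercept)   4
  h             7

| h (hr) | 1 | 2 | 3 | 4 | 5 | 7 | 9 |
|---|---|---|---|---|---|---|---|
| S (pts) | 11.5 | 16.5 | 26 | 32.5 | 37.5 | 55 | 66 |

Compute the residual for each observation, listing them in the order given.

0.5, -1.5, 1, 0.5, -1.5, 2, -1

h=1: Ŝ = 4 + 7·1 = 11; r = 11.5 − 11 = 0.5
h=2: Ŝ = 4 + 7·2 = 18; r = 16.5 − 18 = -1.5
h=3: Ŝ = 4 + 7·3 = 25; r = 26 − 25 = 1
h=4: Ŝ = 4 + 7·4 = 32; r = 32.5 − 32 = 0.5
h=5: Ŝ = 4 + 7·5 = 39; r = 37.5 − 39 = -1.5
h=7: Ŝ = 4 + 7·7 = 53; r = 55 − 53 = 2
h=9: Ŝ = 4 + 7·9 = 67; r = 66 − 67 = -1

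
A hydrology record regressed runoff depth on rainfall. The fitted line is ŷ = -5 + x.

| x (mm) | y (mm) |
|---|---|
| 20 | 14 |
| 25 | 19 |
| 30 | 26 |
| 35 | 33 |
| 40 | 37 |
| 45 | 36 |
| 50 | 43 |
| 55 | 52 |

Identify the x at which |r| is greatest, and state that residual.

x=20: ŷ = -5 + 20 = 15; r = 14 − 15 = -1
x=25: ŷ = -5 + 25 = 20; r = 19 − 20 = -1
x=30: ŷ = -5 + 30 = 25; r = 26 − 25 = 1
x=35: ŷ = -5 + 35 = 30; r = 33 − 30 = 3
x=40: ŷ = -5 + 40 = 35; r = 37 − 35 = 2
x=45: ŷ = -5 + 45 = 40; r = 36 − 40 = -4
x=50: ŷ = -5 + 50 = 45; r = 43 − 45 = -2
x=55: ŷ = -5 + 55 = 50; r = 52 − 50 = 2
Largest |r| is 4 at x = 45, residual -4.

x = 45, r = -4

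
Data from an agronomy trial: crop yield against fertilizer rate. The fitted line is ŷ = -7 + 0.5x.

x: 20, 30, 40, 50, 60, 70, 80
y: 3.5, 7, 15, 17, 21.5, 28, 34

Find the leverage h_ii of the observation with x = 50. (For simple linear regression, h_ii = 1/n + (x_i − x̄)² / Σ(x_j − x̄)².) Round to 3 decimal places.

x̄ = (20 + 30 + 40 + 50 + 60 + 70 + 80)/7 = 50
Σ(x − x̄)² = 900 + 400 + 100 + 0 + 100 + 400 + 900 = 2800
h = 1/7 + (0)²/2800 = 0.142857 + 0 = 0.143

h = 0.143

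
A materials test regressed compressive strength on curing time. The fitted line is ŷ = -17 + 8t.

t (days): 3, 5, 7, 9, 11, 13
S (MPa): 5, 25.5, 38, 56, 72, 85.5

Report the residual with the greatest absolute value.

r = 2.5

t=3: ŷ = -17 + 8·3 = 7; r = 5 − 7 = -2
t=5: ŷ = -17 + 8·5 = 23; r = 25.5 − 23 = 2.5
t=7: ŷ = -17 + 8·7 = 39; r = 38 − 39 = -1
t=9: ŷ = -17 + 8·9 = 55; r = 56 − 55 = 1
t=11: ŷ = -17 + 8·11 = 71; r = 72 − 71 = 1
t=13: ŷ = -17 + 8·13 = 87; r = 85.5 − 87 = -1.5
Largest |r| is 2.5 at t = 5, residual 2.5.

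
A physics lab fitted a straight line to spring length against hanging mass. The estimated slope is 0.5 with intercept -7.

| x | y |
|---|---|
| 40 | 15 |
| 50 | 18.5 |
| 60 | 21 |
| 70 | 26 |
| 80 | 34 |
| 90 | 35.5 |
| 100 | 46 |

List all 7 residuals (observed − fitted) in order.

2, 0.5, -2, -2, 1, -2.5, 3

x=40: ŷ = -7 + 0.5·40 = 13; e = 15 − 13 = 2
x=50: ŷ = -7 + 0.5·50 = 18; e = 18.5 − 18 = 0.5
x=60: ŷ = -7 + 0.5·60 = 23; e = 21 − 23 = -2
x=70: ŷ = -7 + 0.5·70 = 28; e = 26 − 28 = -2
x=80: ŷ = -7 + 0.5·80 = 33; e = 34 − 33 = 1
x=90: ŷ = -7 + 0.5·90 = 38; e = 35.5 − 38 = -2.5
x=100: ŷ = -7 + 0.5·100 = 43; e = 46 − 43 = 3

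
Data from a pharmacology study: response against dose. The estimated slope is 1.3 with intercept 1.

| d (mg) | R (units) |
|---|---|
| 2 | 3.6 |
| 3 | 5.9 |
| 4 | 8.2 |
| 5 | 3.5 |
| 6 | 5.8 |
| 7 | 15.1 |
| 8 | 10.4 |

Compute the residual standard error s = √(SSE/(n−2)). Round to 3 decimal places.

d=2: R̂ = 1 + 1.3·2 = 3.6; e = 3.6 − 3.6 = 0
d=3: R̂ = 1 + 1.3·3 = 4.9; e = 5.9 − 4.9 = 1
d=4: R̂ = 1 + 1.3·4 = 6.2; e = 8.2 − 6.2 = 2
d=5: R̂ = 1 + 1.3·5 = 7.5; e = 3.5 − 7.5 = -4
d=6: R̂ = 1 + 1.3·6 = 8.8; e = 5.8 − 8.8 = -3
d=7: R̂ = 1 + 1.3·7 = 10.1; e = 15.1 − 10.1 = 5
d=8: R̂ = 1 + 1.3·8 = 11.4; e = 10.4 − 11.4 = -1
SSE = 0 + 1 + 4 + 16 + 9 + 25 + 1 = 56
s = √(56/5) = √11.2 ≈ 3.347

s = 3.347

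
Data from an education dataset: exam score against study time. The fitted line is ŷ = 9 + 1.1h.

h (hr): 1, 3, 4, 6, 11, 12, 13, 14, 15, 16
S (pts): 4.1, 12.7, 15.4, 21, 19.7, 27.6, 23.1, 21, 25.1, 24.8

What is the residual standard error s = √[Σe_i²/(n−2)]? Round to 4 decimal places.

h=1: ŷ = 9 + 1.1·1 = 10.1; e = 4.1 − 10.1 = -6
h=3: ŷ = 9 + 1.1·3 = 12.3; e = 12.7 − 12.3 = 0.4
h=4: ŷ = 9 + 1.1·4 = 13.4; e = 15.4 − 13.4 = 2
h=6: ŷ = 9 + 1.1·6 = 15.6; e = 21 − 15.6 = 5.4
h=11: ŷ = 9 + 1.1·11 = 21.1; e = 19.7 − 21.1 = -1.4
h=12: ŷ = 9 + 1.1·12 = 22.2; e = 27.6 − 22.2 = 5.4
h=13: ŷ = 9 + 1.1·13 = 23.3; e = 23.1 − 23.3 = -0.2
h=14: ŷ = 9 + 1.1·14 = 24.4; e = 21 − 24.4 = -3.4
h=15: ŷ = 9 + 1.1·15 = 25.5; e = 25.1 − 25.5 = -0.4
h=16: ŷ = 9 + 1.1·16 = 26.6; e = 24.8 − 26.6 = -1.8
SSE = 36 + 0.16 + 4 + 29.16 + 1.96 + 29.16 + 0.04 + 11.56 + 0.16 + 3.24 = 115.44
s = √(115.44/8) = √14.43 ≈ 3.7987

s = 3.7987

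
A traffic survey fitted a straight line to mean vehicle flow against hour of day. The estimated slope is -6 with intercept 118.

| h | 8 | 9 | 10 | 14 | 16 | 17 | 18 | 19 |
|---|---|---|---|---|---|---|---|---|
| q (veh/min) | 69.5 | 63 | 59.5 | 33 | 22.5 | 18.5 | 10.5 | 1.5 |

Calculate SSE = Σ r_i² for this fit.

h=8: ŷ = 118 − 6·8 = 70; r = 69.5 − 70 = -0.5
h=9: ŷ = 118 − 6·9 = 64; r = 63 − 64 = -1
h=10: ŷ = 118 − 6·10 = 58; r = 59.5 − 58 = 1.5
h=14: ŷ = 118 − 6·14 = 34; r = 33 − 34 = -1
h=16: ŷ = 118 − 6·16 = 22; r = 22.5 − 22 = 0.5
h=17: ŷ = 118 − 6·17 = 16; r = 18.5 − 16 = 2.5
h=18: ŷ = 118 − 6·18 = 10; r = 10.5 − 10 = 0.5
h=19: ŷ = 118 − 6·19 = 4; r = 1.5 − 4 = -2.5
SSE = 0.25 + 1 + 2.25 + 1 + 0.25 + 6.25 + 0.25 + 6.25 = 17.5

SSE = 17.5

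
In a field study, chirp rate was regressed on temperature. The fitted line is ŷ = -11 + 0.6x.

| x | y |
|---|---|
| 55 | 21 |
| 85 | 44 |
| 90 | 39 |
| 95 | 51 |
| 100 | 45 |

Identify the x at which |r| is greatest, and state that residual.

x=55: ŷ = -11 + 0.6·55 = 22; r = 21 − 22 = -1
x=85: ŷ = -11 + 0.6·85 = 40; r = 44 − 40 = 4
x=90: ŷ = -11 + 0.6·90 = 43; r = 39 − 43 = -4
x=95: ŷ = -11 + 0.6·95 = 46; r = 51 − 46 = 5
x=100: ŷ = -11 + 0.6·100 = 49; r = 45 − 49 = -4
Largest |r| is 5 at x = 95, residual 5.

x = 95, r = 5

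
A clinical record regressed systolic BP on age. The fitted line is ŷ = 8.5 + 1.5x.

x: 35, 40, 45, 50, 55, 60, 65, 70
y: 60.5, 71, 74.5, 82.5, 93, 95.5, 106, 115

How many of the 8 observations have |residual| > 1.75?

3

x=35: ŷ = 8.5 + 1.5·35 = 61; e = 60.5 − 61 = -0.5
x=40: ŷ = 8.5 + 1.5·40 = 68.5; e = 71 − 68.5 = 2.5
x=45: ŷ = 8.5 + 1.5·45 = 76; e = 74.5 − 76 = -1.5
x=50: ŷ = 8.5 + 1.5·50 = 83.5; e = 82.5 − 83.5 = -1
x=55: ŷ = 8.5 + 1.5·55 = 91; e = 93 − 91 = 2
x=60: ŷ = 8.5 + 1.5·60 = 98.5; e = 95.5 − 98.5 = -3
x=65: ŷ = 8.5 + 1.5·65 = 106; e = 106 − 106 = 0
x=70: ŷ = 8.5 + 1.5·70 = 113.5; e = 115 − 113.5 = 1.5
|e| > 1.75: x=40 (|e|=2.5), x=55 (|e|=2), x=60 (|e|=3) → 3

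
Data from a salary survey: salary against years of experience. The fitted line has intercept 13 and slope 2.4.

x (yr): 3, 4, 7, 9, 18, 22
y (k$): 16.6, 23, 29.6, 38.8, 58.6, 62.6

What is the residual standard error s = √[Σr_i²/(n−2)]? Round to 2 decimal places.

s = 3.42

x=3: ŷ = 13 + 2.4·3 = 20.2; r = 16.6 − 20.2 = -3.6
x=4: ŷ = 13 + 2.4·4 = 22.6; r = 23 − 22.6 = 0.4
x=7: ŷ = 13 + 2.4·7 = 29.8; r = 29.6 − 29.8 = -0.2
x=9: ŷ = 13 + 2.4·9 = 34.6; r = 38.8 − 34.6 = 4.2
x=18: ŷ = 13 + 2.4·18 = 56.2; r = 58.6 − 56.2 = 2.4
x=22: ŷ = 13 + 2.4·22 = 65.8; r = 62.6 − 65.8 = -3.2
SSE = 12.96 + 0.16 + 0.04 + 17.64 + 5.76 + 10.24 = 46.8
s = √(46.8/4) = √11.7 ≈ 3.42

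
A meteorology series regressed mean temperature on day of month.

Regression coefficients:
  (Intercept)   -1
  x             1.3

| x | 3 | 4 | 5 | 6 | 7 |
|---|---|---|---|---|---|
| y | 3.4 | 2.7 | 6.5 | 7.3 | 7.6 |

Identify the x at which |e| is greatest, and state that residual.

x = 4, e = -1.5

x=3: ŷ = -1 + 1.3·3 = 2.9; e = 3.4 − 2.9 = 0.5
x=4: ŷ = -1 + 1.3·4 = 4.2; e = 2.7 − 4.2 = -1.5
x=5: ŷ = -1 + 1.3·5 = 5.5; e = 6.5 − 5.5 = 1
x=6: ŷ = -1 + 1.3·6 = 6.8; e = 7.3 − 6.8 = 0.5
x=7: ŷ = -1 + 1.3·7 = 8.1; e = 7.6 − 8.1 = -0.5
Largest |e| is 1.5 at x = 4, residual -1.5.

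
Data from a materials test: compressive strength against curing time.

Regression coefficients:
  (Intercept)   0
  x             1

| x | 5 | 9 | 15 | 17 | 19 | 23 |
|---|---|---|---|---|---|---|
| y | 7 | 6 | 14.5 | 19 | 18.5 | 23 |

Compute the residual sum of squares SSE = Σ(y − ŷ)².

SSE = 17.5

x=5: ŷ = 5 = 5; e = 7 − 5 = 2
x=9: ŷ = 9 = 9; e = 6 − 9 = -3
x=15: ŷ = 15 = 15; e = 14.5 − 15 = -0.5
x=17: ŷ = 17 = 17; e = 19 − 17 = 2
x=19: ŷ = 19 = 19; e = 18.5 − 19 = -0.5
x=23: ŷ = 23 = 23; e = 23 − 23 = 0
SSE = 4 + 9 + 0.25 + 4 + 0.25 + 0 = 17.5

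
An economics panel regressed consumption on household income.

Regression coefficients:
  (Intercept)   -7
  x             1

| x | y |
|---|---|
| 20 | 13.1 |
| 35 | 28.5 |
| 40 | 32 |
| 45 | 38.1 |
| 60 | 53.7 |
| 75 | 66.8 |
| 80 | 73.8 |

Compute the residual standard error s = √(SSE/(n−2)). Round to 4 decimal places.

s = 0.8764

x=20: ŷ = -7 + 20 = 13; r = 13.1 − 13 = 0.1
x=35: ŷ = -7 + 35 = 28; r = 28.5 − 28 = 0.5
x=40: ŷ = -7 + 40 = 33; r = 32 − 33 = -1
x=45: ŷ = -7 + 45 = 38; r = 38.1 − 38 = 0.1
x=60: ŷ = -7 + 60 = 53; r = 53.7 − 53 = 0.7
x=75: ŷ = -7 + 75 = 68; r = 66.8 − 68 = -1.2
x=80: ŷ = -7 + 80 = 73; r = 73.8 − 73 = 0.8
SSE = 0.01 + 0.25 + 1 + 0.01 + 0.49 + 1.44 + 0.64 = 3.84
s = √(3.84/5) = √0.768 ≈ 0.8764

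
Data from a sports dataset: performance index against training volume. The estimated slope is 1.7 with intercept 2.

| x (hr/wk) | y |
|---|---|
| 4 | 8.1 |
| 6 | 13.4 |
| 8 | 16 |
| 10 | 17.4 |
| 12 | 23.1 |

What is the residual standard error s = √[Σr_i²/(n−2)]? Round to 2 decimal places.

x=4: ŷ = 2 + 1.7·4 = 8.8; r = 8.1 − 8.8 = -0.7
x=6: ŷ = 2 + 1.7·6 = 12.2; r = 13.4 − 12.2 = 1.2
x=8: ŷ = 2 + 1.7·8 = 15.6; r = 16 − 15.6 = 0.4
x=10: ŷ = 2 + 1.7·10 = 19; r = 17.4 − 19 = -1.6
x=12: ŷ = 2 + 1.7·12 = 22.4; r = 23.1 − 22.4 = 0.7
SSE = 0.49 + 1.44 + 0.16 + 2.56 + 0.49 = 5.14
s = √(5.14/3) = √1.71333 ≈ 1.31

s = 1.31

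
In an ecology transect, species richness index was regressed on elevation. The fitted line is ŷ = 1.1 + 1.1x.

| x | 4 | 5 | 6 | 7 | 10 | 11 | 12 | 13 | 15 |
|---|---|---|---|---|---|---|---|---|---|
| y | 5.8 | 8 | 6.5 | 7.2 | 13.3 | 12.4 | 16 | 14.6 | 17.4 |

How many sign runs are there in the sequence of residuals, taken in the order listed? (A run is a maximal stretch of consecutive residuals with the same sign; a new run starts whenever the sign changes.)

6 runs

x=4: ŷ = 1.1 + 1.1·4 = 5.5; e = 5.8 − 5.5 = 0.3
x=5: ŷ = 1.1 + 1.1·5 = 6.6; e = 8 − 6.6 = 1.4
x=6: ŷ = 1.1 + 1.1·6 = 7.7; e = 6.5 − 7.7 = -1.2
x=7: ŷ = 1.1 + 1.1·7 = 8.8; e = 7.2 − 8.8 = -1.6
x=10: ŷ = 1.1 + 1.1·10 = 12.1; e = 13.3 − 12.1 = 1.2
x=11: ŷ = 1.1 + 1.1·11 = 13.2; e = 12.4 − 13.2 = -0.8
x=12: ŷ = 1.1 + 1.1·12 = 14.3; e = 16 − 14.3 = 1.7
x=13: ŷ = 1.1 + 1.1·13 = 15.4; e = 14.6 − 15.4 = -0.8
x=15: ŷ = 1.1 + 1.1·15 = 17.6; e = 17.4 − 17.6 = -0.2
Signs: + + − − + − + − −
Runs: +×2, −×2, +×1, −×1, +×1, −×2 → 6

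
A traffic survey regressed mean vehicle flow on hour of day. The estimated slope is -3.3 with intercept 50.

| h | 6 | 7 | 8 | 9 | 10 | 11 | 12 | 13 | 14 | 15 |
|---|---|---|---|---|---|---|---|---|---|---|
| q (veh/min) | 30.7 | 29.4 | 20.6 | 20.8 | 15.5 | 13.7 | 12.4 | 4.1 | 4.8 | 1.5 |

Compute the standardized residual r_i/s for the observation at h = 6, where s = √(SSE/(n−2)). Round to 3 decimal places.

0.246

h=6: q̂ = 50 − 3.3·6 = 30.2; r = 30.7 − 30.2 = 0.5
h=7: q̂ = 50 − 3.3·7 = 26.9; r = 29.4 − 26.9 = 2.5
h=8: q̂ = 50 − 3.3·8 = 23.6; r = 20.6 − 23.6 = -3
h=9: q̂ = 50 − 3.3·9 = 20.3; r = 20.8 − 20.3 = 0.5
h=10: q̂ = 50 − 3.3·10 = 17; r = 15.5 − 17 = -1.5
h=11: q̂ = 50 − 3.3·11 = 13.7; r = 13.7 − 13.7 = 0
h=12: q̂ = 50 − 3.3·12 = 10.4; r = 12.4 − 10.4 = 2
h=13: q̂ = 50 − 3.3·13 = 7.1; r = 4.1 − 7.1 = -3
h=14: q̂ = 50 − 3.3·14 = 3.8; r = 4.8 − 3.8 = 1
h=15: q̂ = 50 − 3.3·15 = 0.5; r = 1.5 − 0.5 = 1
SSE = 0.25 + 6.25 + 9 + 0.25 + 2.25 + 0 + 4 + 9 + 1 + 1 = 33
s = √(33/8) = 2.03101
r/s = 0.5 / 2.03101 = 0.246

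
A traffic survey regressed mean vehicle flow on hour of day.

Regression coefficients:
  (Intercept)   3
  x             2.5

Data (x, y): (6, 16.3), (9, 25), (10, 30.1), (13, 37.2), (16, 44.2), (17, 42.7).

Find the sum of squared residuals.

SSE = 19.72

x=6: ŷ = 3 + 2.5·6 = 18; e = 16.3 − 18 = -1.7
x=9: ŷ = 3 + 2.5·9 = 25.5; e = 25 − 25.5 = -0.5
x=10: ŷ = 3 + 2.5·10 = 28; e = 30.1 − 28 = 2.1
x=13: ŷ = 3 + 2.5·13 = 35.5; e = 37.2 − 35.5 = 1.7
x=16: ŷ = 3 + 2.5·16 = 43; e = 44.2 − 43 = 1.2
x=17: ŷ = 3 + 2.5·17 = 45.5; e = 42.7 − 45.5 = -2.8
SSE = 2.89 + 0.25 + 4.41 + 2.89 + 1.44 + 7.84 = 19.72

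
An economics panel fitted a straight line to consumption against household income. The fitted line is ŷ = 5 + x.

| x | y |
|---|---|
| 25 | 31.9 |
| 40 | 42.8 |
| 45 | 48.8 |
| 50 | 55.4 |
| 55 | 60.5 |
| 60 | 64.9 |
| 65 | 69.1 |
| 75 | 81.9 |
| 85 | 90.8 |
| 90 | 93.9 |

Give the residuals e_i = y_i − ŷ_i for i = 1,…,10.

x=25: ŷ = 5 + 25 = 30; e = 31.9 − 30 = 1.9
x=40: ŷ = 5 + 40 = 45; e = 42.8 − 45 = -2.2
x=45: ŷ = 5 + 45 = 50; e = 48.8 − 50 = -1.2
x=50: ŷ = 5 + 50 = 55; e = 55.4 − 55 = 0.4
x=55: ŷ = 5 + 55 = 60; e = 60.5 − 60 = 0.5
x=60: ŷ = 5 + 60 = 65; e = 64.9 − 65 = -0.1
x=65: ŷ = 5 + 65 = 70; e = 69.1 − 70 = -0.9
x=75: ŷ = 5 + 75 = 80; e = 81.9 − 80 = 1.9
x=85: ŷ = 5 + 85 = 90; e = 90.8 − 90 = 0.8
x=90: ŷ = 5 + 90 = 95; e = 93.9 − 95 = -1.1

1.9, -2.2, -1.2, 0.4, 0.5, -0.1, -0.9, 1.9, 0.8, -1.1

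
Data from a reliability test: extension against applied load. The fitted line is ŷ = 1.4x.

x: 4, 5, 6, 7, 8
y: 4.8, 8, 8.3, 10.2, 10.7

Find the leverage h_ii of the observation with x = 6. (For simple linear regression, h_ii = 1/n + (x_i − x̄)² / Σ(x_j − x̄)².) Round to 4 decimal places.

h = 0.2000

x̄ = (4 + 5 + 6 + 7 + 8)/5 = 6
Σ(x − x̄)² = 4 + 1 + 0 + 1 + 4 = 10
h = 1/5 + (0)²/10 = 0.2 + 0 = 0.2000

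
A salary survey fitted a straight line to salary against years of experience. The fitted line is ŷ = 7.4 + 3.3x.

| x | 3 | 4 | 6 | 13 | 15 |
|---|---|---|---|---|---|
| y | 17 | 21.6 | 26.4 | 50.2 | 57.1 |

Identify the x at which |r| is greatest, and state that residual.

x=3: ŷ = 7.4 + 3.3·3 = 17.3; r = 17 − 17.3 = -0.3
x=4: ŷ = 7.4 + 3.3·4 = 20.6; r = 21.6 − 20.6 = 1
x=6: ŷ = 7.4 + 3.3·6 = 27.2; r = 26.4 − 27.2 = -0.8
x=13: ŷ = 7.4 + 3.3·13 = 50.3; r = 50.2 − 50.3 = -0.1
x=15: ŷ = 7.4 + 3.3·15 = 56.9; r = 57.1 − 56.9 = 0.2
Largest |r| is 1 at x = 4, residual 1.

x = 4, r = 1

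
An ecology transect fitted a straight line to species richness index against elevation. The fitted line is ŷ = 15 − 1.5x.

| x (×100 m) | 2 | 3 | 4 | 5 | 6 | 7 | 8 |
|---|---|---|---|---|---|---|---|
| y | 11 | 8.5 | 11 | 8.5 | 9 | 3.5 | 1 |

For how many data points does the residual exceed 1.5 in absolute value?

4

x=2: ŷ = 15 − 1.5·2 = 12; r = 11 − 12 = -1
x=3: ŷ = 15 − 1.5·3 = 10.5; r = 8.5 − 10.5 = -2
x=4: ŷ = 15 − 1.5·4 = 9; r = 11 − 9 = 2
x=5: ŷ = 15 − 1.5·5 = 7.5; r = 8.5 − 7.5 = 1
x=6: ŷ = 15 − 1.5·6 = 6; r = 9 − 6 = 3
x=7: ŷ = 15 − 1.5·7 = 4.5; r = 3.5 − 4.5 = -1
x=8: ŷ = 15 − 1.5·8 = 3; r = 1 − 3 = -2
|r| > 1.5: x=3 (|r|=2), x=4 (|r|=2), x=6 (|r|=3), x=8 (|r|=2) → 4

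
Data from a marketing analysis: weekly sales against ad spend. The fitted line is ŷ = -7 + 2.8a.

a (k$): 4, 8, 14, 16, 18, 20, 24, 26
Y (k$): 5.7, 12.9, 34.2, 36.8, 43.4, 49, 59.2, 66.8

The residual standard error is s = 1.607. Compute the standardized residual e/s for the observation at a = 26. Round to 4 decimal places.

ŷ = -7 + 2.8·26 = 65.8
e = 66.8 − 65.8 = 1
e/s = 1 / 1.607 = 0.6223

0.6223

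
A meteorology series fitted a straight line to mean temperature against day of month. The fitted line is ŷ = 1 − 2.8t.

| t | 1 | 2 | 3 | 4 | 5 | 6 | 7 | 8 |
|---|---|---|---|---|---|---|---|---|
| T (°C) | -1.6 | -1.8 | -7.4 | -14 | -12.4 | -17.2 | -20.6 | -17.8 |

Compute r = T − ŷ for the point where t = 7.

ŷ = 1 − 2.8·7 = -18.6
r = -20.6 − (-18.6) = -2

r = -2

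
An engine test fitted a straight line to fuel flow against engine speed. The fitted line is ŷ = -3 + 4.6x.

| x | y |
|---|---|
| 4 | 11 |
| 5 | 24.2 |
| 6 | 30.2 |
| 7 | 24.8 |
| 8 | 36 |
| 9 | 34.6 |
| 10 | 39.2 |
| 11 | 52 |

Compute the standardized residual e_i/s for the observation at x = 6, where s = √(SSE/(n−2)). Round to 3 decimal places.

1.156

x=4: ŷ = -3 + 4.6·4 = 15.4; e = 11 − 15.4 = -4.4
x=5: ŷ = -3 + 4.6·5 = 20; e = 24.2 − 20 = 4.2
x=6: ŷ = -3 + 4.6·6 = 24.6; e = 30.2 − 24.6 = 5.6
x=7: ŷ = -3 + 4.6·7 = 29.2; e = 24.8 − 29.2 = -4.4
x=8: ŷ = -3 + 4.6·8 = 33.8; e = 36 − 33.8 = 2.2
x=9: ŷ = -3 + 4.6·9 = 38.4; e = 34.6 − 38.4 = -3.8
x=10: ŷ = -3 + 4.6·10 = 43; e = 39.2 − 43 = -3.8
x=11: ŷ = -3 + 4.6·11 = 47.6; e = 52 − 47.6 = 4.4
SSE = 19.36 + 17.64 + 31.36 + 19.36 + 4.84 + 14.44 + 14.44 + 19.36 = 140.8
s = √(140.8/6) = 4.84424
e/s = 5.6 / 4.84424 = 1.156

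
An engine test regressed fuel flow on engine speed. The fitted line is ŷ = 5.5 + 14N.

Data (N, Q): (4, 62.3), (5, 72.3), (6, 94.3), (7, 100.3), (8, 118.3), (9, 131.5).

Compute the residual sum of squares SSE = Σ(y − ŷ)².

SSE = 44.8

N=4: ŷ = 5.5 + 14·4 = 61.5; e = 62.3 − 61.5 = 0.8
N=5: ŷ = 5.5 + 14·5 = 75.5; e = 72.3 − 75.5 = -3.2
N=6: ŷ = 5.5 + 14·6 = 89.5; e = 94.3 − 89.5 = 4.8
N=7: ŷ = 5.5 + 14·7 = 103.5; e = 100.3 − 103.5 = -3.2
N=8: ŷ = 5.5 + 14·8 = 117.5; e = 118.3 − 117.5 = 0.8
N=9: ŷ = 5.5 + 14·9 = 131.5; e = 131.5 − 131.5 = 0
SSE = 0.64 + 10.24 + 23.04 + 10.24 + 0.64 + 0 = 44.8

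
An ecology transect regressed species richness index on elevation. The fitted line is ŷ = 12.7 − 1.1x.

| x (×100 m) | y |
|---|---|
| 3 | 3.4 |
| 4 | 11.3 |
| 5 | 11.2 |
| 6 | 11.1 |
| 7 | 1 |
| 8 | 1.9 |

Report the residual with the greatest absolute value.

e = -6

x=3: ŷ = 12.7 − 1.1·3 = 9.4; e = 3.4 − 9.4 = -6
x=4: ŷ = 12.7 − 1.1·4 = 8.3; e = 11.3 − 8.3 = 3
x=5: ŷ = 12.7 − 1.1·5 = 7.2; e = 11.2 − 7.2 = 4
x=6: ŷ = 12.7 − 1.1·6 = 6.1; e = 11.1 − 6.1 = 5
x=7: ŷ = 12.7 − 1.1·7 = 5; e = 1 − 5 = -4
x=8: ŷ = 12.7 − 1.1·8 = 3.9; e = 1.9 − 3.9 = -2
Largest |e| is 6 at x = 3, residual -6.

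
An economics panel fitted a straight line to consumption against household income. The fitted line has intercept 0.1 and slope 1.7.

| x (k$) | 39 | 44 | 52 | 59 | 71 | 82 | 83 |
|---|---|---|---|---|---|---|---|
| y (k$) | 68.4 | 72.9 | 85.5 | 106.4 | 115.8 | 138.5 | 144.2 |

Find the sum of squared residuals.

x=39: ŷ = 0.1 + 1.7·39 = 66.4; r = 68.4 − 66.4 = 2
x=44: ŷ = 0.1 + 1.7·44 = 74.9; r = 72.9 − 74.9 = -2
x=52: ŷ = 0.1 + 1.7·52 = 88.5; r = 85.5 − 88.5 = -3
x=59: ŷ = 0.1 + 1.7·59 = 100.4; r = 106.4 − 100.4 = 6
x=71: ŷ = 0.1 + 1.7·71 = 120.8; r = 115.8 − 120.8 = -5
x=82: ŷ = 0.1 + 1.7·82 = 139.5; r = 138.5 − 139.5 = -1
x=83: ŷ = 0.1 + 1.7·83 = 141.2; r = 144.2 − 141.2 = 3
SSE = 4 + 4 + 9 + 36 + 25 + 1 + 9 = 88

SSE = 88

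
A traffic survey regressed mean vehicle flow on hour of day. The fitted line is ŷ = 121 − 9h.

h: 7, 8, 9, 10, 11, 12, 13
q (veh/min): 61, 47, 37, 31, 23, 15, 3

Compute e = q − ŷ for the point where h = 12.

ŷ = 121 − 9·12 = 13
e = 15 − 13 = 2

e = 2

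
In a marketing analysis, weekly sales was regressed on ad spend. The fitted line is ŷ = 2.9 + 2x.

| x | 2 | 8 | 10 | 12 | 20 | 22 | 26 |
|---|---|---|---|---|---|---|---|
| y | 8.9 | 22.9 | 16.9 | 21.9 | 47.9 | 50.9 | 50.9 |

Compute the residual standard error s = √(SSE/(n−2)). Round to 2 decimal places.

x=2: ŷ = 2.9 + 2·2 = 6.9; e = 8.9 − 6.9 = 2
x=8: ŷ = 2.9 + 2·8 = 18.9; e = 22.9 − 18.9 = 4
x=10: ŷ = 2.9 + 2·10 = 22.9; e = 16.9 − 22.9 = -6
x=12: ŷ = 2.9 + 2·12 = 26.9; e = 21.9 − 26.9 = -5
x=20: ŷ = 2.9 + 2·20 = 42.9; e = 47.9 − 42.9 = 5
x=22: ŷ = 2.9 + 2·22 = 46.9; e = 50.9 − 46.9 = 4
x=26: ŷ = 2.9 + 2·26 = 54.9; e = 50.9 − 54.9 = -4
SSE = 4 + 16 + 36 + 25 + 25 + 16 + 16 = 138
s = √(138/5) = √27.6 ≈ 5.25

s = 5.25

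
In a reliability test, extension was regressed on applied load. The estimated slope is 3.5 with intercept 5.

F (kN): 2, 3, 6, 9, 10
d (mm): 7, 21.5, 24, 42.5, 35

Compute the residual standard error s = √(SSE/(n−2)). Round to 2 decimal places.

s = 6.48

F=2: d̂ = 5 + 3.5·2 = 12; e = 7 − 12 = -5
F=3: d̂ = 5 + 3.5·3 = 15.5; e = 21.5 − 15.5 = 6
F=6: d̂ = 5 + 3.5·6 = 26; e = 24 − 26 = -2
F=9: d̂ = 5 + 3.5·9 = 36.5; e = 42.5 − 36.5 = 6
F=10: d̂ = 5 + 3.5·10 = 40; e = 35 − 40 = -5
SSE = 25 + 36 + 4 + 36 + 25 = 126
s = √(126/3) = √42 ≈ 6.48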